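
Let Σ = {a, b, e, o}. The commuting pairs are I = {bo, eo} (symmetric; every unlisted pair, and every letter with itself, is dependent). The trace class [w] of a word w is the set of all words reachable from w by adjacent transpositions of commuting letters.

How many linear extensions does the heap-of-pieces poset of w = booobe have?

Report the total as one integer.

20

0(b) covers ∅
1(o) covers ∅
2(o) covers 1:o
3(o) covers 2:o
4(b) covers 0:b
5(e) covers 4:b
floor of heap: 0:b, 1:o
completions by unplaced set U, small U first (add the entries for U minus each lowest piece of U):
  |U|=1: {3}:1  {5}:1
  |U|=2: {2,3}:1  {3,5}:2  {4,5}:1
  |U|=3: {0,4,5}:1  {1,2,3}:1  {2,3,5}:3  {3,4,5}:3
  |U|=4: {0,3,4,5}:4  {1,2,3,5}:4  {2,3,4,5}:6
  start at 0(b): 10
  start at 1(o): 10
sum over floor = 20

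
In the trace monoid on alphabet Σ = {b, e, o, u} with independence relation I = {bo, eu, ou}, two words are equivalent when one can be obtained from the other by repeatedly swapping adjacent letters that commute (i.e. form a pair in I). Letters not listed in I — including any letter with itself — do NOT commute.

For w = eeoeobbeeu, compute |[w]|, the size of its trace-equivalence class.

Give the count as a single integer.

drop 0:e onto floor
drop 1:e onto {0:e}
drop 2:o onto {1:e}
drop 3:e onto {2:o}
drop 4:o onto {3:e}
drop 5:b onto {3:e}
drop 6:b onto {5:b}
drop 7:e onto {4:o, 6:b}
drop 8:e onto {7:e}
drop 9:u onto {6:b}
ground layer = {0:e}
drop-orders for the pieces not yet dropped (sum over which currently-grounded one goes next):
  1 to go: {8} 1  {9} 1
  2 to go: {7,8} 1  {8,9} 2
  3 to go: {4,7,8} 1  {7,8,9} 3
  4 to go: {4,7,8,9} 4  {6,7,8,9} 3
  5 to go: {4,6,7,8,9} 7  {5,6,7,8,9} 3
  6 to go: {4,5,6,7,8,9} 10
  7 to go: {3,4,5,6,7,8,9} 10
  8 to go: {2,3,4,5,6,7,8,9} 10
  if 0:e drops first: 10 orders

10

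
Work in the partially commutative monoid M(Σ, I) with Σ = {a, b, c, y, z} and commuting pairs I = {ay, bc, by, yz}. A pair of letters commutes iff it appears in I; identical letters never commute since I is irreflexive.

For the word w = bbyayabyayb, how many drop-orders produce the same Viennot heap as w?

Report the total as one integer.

330

#0=b has no predecessor
#1=b depends on [0:b]
#2=y has no predecessor
#3=a depends on [1:b]
#4=y depends on [2:y]
#5=a depends on [3:a]
#6=b depends on [5:a]
#7=y depends on [4:y]
#8=a depends on [6:b]
#9=y depends on [7:y]
#10=b depends on [8:a]
sources: [0:b, 2:y]
N(rest) = Σ N(rest − s) over sources s of rest; N(one piece) = 1:
  size 1 → [9]=1  [10]=1
  size 2 → [7,9]=1  [8,10]=1  [9,10]=2
  size 3 → [4,7,9]=1  [6,8,10]=1  [7,9,10]=3  [8,9,10]=3
  size 4 → [2,4,7,9]=1  [4,7,9,10]=4  [5,6,8,10]=1  [6,8,9,10]=4  [7,8,9,10]=6
  size 5 → [2,4,7,9,10]=5  [3,5,6,8,10]=1  [4,7,8,9,10]=10  [5,6,8,9,10]=5  [6,7,8,9,10]=10
  size 6 → [1,3,5,6,8,10]=1  [2,4,7,8,9,10]=15  [3,5,6,8,9,10]=6  [4,6,7,8,9,10]=20  [5,6,7,8,9,10]=15
  size 7 → [0,1,3,5,6,8,10]=1  [1,3,5,6,8,9,10]=7  [2,4,6,7,8,9,10]=35  [3,5,6,7,8,9,10]=21  [4,5,6,7,8,9,10]=35
  size 8 → [0,1,3,5,6,8,9,10]=8  [1,3,5,6,7,8,9,10]=28  [2,4,5,6,7,8,9,10]=70  [3,4,5,6,7,8,9,10]=56
  size 9 → [0,1,3,5,6,7,8,9,10]=36  [1,3,4,5,6,7,8,9,10]=84  [2,3,4,5,6,7,8,9,10]=126
  first=0(b) contributes 210
  first=2(y) contributes 120
|[w]| = 330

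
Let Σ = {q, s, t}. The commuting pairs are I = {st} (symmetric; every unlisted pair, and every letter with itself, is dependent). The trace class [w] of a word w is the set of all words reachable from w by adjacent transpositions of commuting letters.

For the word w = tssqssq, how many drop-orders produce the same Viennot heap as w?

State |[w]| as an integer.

0(t) covers ∅
1(s) covers ∅
2(s) covers 1:s
3(q) covers 0:t, 2:s
4(s) covers 3:q
5(s) covers 4:s
6(q) covers 5:s
floor of heap: 0:t, 1:s
completions by unplaced set U, small U first (add the entries for U minus each lowest piece of U):
  |U|=1: {6}:1
  |U|=2: {5,6}:1
  |U|=3: {4,5,6}:1
  |U|=4: {3,4,5,6}:1
  |U|=5: {0,3,4,5,6}:1  {2,3,4,5,6}:1
  start at 0(t): 1
  start at 1(s): 2
sum over floor = 3

3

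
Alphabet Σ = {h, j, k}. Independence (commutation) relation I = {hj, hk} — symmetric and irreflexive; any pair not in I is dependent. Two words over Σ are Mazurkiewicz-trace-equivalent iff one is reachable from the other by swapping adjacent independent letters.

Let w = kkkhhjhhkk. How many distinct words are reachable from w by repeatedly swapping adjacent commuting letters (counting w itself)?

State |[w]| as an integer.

210

0(k) covers ∅
1(k) covers 0:k
2(k) covers 1:k
3(h) covers ∅
4(h) covers 3:h
5(j) covers 2:k
6(h) covers 4:h
7(h) covers 6:h
8(k) covers 5:j
9(k) covers 8:k
floor of heap: 0:k, 3:h
completions by unplaced set U, small U first (add the entries for U minus each lowest piece of U):
  |U|=1: {7}:1  {9}:1
  |U|=2: {6,7}:1  {7,9}:2  {8,9}:1
  |U|=3: {4,6,7}:1  {5,8,9}:1  {6,7,9}:3  {7,8,9}:3
  |U|=4: {2,5,8,9}:1  {3,4,6,7}:1  {4,6,7,9}:4  {5,7,8,9}:4  {6,7,8,9}:6
  |U|=5: {1,2,5,8,9}:1  {2,5,7,8,9}:5  {3,4,6,7,9}:5  {4,6,7,8,9}:10  {5,6,7,8,9}:10
  |U|=6: {0,1,2,5,8,9}:1  {1,2,5,7,8,9}:6  {2,5,6,7,8,9}:15  {3,4,6,7,8,9}:15  {4,5,6,7,8,9}:20
  |U|=7: {0,1,2,5,7,8,9}:7  {1,2,5,6,7,8,9}:21  {2,4,5,6,7,8,9}:35  {3,4,5,6,7,8,9}:35
  |U|=8: {0,1,2,5,6,7,8,9}:28  {1,2,4,5,6,7,8,9}:56  {2,3,4,5,6,7,8,9}:70
  start at 0(k): 126
  start at 3(h): 84
sum over floor = 210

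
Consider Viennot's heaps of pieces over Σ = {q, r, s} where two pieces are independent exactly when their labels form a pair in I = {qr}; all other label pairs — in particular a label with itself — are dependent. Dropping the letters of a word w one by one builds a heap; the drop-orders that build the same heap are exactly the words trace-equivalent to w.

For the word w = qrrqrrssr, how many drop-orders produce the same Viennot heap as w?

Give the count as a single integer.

15

drop 0:q onto floor
drop 1:r onto floor
drop 2:r onto {1:r}
drop 3:q onto {0:q}
drop 4:r onto {2:r}
drop 5:r onto {4:r}
drop 6:s onto {3:q, 5:r}
drop 7:s onto {6:s}
drop 8:r onto {7:s}
ground layer = {0:q, 1:r}
drop-orders for the pieces not yet dropped (sum over which currently-grounded one goes next):
  1 to go: {8} 1
  2 to go: {7,8} 1
  3 to go: {6,7,8} 1
  4 to go: {3,6,7,8} 1  {5,6,7,8} 1
  5 to go: {0,3,6,7,8} 1  {3,5,6,7,8} 2  {4,5,6,7,8} 1
  6 to go: {0,3,5,6,7,8} 3  {2,4,5,6,7,8} 1  {3,4,5,6,7,8} 3
  7 to go: {0,3,4,5,6,7,8} 6  {1,2,4,5,6,7,8} 1  {2,3,4,5,6,7,8} 4
  if 0:q drops first: 5 orders
  if 1:r drops first: 10 orders
heap linearizations: 15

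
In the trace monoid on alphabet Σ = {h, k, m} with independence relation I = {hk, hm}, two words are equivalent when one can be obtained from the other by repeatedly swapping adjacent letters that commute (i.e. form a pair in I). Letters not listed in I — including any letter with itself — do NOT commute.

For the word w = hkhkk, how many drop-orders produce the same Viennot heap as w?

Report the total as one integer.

10

piece 0:h — minimal
piece 1:k — minimal
piece 2:h rests on {0:h}
piece 3:k rests on {1:k}
piece 4:k rests on {3:k}
minimal pieces: {0:h, 1:k}
ways to finish when only these pieces remain (= sum over removing one remaining piece with nothing left below it):
  1 left: {2}→1  {4}→1
  2 left: {0,2}→1  {2,4}→2  {3,4}→1
  3 left: {0,2,4}→3  {1,3,4}→1  {2,3,4}→3
  placing 0:h first → 4 extensions
  placing 1:k first → 6 extensions
total linear extensions = 10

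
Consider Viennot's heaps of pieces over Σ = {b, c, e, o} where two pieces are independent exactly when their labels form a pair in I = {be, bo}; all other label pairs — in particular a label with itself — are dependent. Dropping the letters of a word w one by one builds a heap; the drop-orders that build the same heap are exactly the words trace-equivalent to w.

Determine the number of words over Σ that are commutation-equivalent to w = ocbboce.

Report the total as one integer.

drop 0:o onto floor
drop 1:c onto {0:o}
drop 2:b onto {1:c}
drop 3:b onto {2:b}
drop 4:o onto {1:c}
drop 5:c onto {3:b, 4:o}
drop 6:e onto {5:c}
ground layer = {0:o}
drop-orders for the pieces not yet dropped (sum over which currently-grounded one goes next):
  1 to go: {6} 1
  2 to go: {5,6} 1
  3 to go: {3,5,6} 1  {4,5,6} 1
  4 to go: {2,3,5,6} 1  {3,4,5,6} 2
  5 to go: {2,3,4,5,6} 3
  if 0:o drops first: 3 orders

3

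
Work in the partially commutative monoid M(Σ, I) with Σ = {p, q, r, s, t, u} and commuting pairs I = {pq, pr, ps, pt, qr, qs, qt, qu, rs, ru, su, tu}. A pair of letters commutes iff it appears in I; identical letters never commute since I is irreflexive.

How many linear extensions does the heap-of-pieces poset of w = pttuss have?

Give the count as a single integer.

15

drop 0:p onto floor
drop 1:t onto floor
drop 2:t onto {1:t}
drop 3:u onto {0:p}
drop 4:s onto {2:t}
drop 5:s onto {4:s}
ground layer = {0:p, 1:t}
drop-orders for the pieces not yet dropped (sum over which currently-grounded one goes next):
  1 to go: {3} 1  {5} 1
  2 to go: {0,3} 1  {3,5} 2  {4,5} 1
  3 to go: {0,3,5} 3  {2,4,5} 1  {3,4,5} 3
  4 to go: {0,3,4,5} 6  {1,2,4,5} 1  {2,3,4,5} 4
  if 0:p drops first: 5 orders
  if 1:t drops first: 10 orders
heap linearizations: 15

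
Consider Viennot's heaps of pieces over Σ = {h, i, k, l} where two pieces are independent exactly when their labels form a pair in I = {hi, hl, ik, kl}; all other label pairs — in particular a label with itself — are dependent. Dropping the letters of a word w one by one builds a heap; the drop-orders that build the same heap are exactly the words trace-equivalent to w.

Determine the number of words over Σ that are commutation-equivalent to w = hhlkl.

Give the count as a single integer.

piece 0:h — minimal
piece 1:h rests on {0:h}
piece 2:l — minimal
piece 3:k rests on {1:h}
piece 4:l rests on {2:l}
minimal pieces: {0:h, 2:l}
ways to finish when only these pieces remain (= sum over removing one remaining piece with nothing left below it):
  1 left: {3}→1  {4}→1
  2 left: {1,3}→1  {2,4}→1  {3,4}→2
  3 left: {0,1,3}→1  {1,3,4}→3  {2,3,4}→3
  placing 0:h first → 6 extensions
  placing 2:l first → 4 extensions
total linear extensions = 10

10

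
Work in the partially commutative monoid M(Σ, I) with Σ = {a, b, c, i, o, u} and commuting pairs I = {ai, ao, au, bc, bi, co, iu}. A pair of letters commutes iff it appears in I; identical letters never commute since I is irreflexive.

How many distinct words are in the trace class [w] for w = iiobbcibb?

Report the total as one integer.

piece 0:i — minimal
piece 1:i rests on {0:i}
piece 2:o rests on {1:i}
piece 3:b rests on {2:o}
piece 4:b rests on {3:b}
piece 5:c rests on {1:i}
piece 6:i rests on {2:o, 5:c}
piece 7:b rests on {4:b}
piece 8:b rests on {7:b}
minimal pieces: {0:i}
ways to finish when only these pieces remain (= sum over removing one remaining piece with nothing left below it):
  1 left: {6}→1  {8}→1
  2 left: {5,6}→1  {6,8}→2  {7,8}→1
  3 left: {4,7,8}→1  {5,6,8}→3  {6,7,8}→3
  4 left: {3,4,7,8}→1  {4,6,7,8}→4  {5,6,7,8}→6
  5 left: {3,4,6,7,8}→5  {4,5,6,7,8}→10
  6 left: {2,3,4,6,7,8}→5  {3,4,5,6,7,8}→15
  7 left: {2,3,4,5,6,7,8}→20
  placing 0:i first → 20 extensions

20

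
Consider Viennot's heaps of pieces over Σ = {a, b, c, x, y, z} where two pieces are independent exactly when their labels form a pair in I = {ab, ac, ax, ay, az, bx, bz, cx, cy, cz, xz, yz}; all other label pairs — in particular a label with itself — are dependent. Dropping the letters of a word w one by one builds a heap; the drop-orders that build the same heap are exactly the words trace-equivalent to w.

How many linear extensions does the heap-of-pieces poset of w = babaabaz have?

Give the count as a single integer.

piece 0:b — minimal
piece 1:a — minimal
piece 2:b rests on {0:b}
piece 3:a rests on {1:a}
piece 4:a rests on {3:a}
piece 5:b rests on {2:b}
piece 6:a rests on {4:a}
piece 7:z — minimal
minimal pieces: {0:b, 1:a, 7:z}
ways to finish when only these pieces remain (= sum over removing one remaining piece with nothing left below it):
  1 left: {5}→1  {6}→1  {7}→1
  2 left: {2,5}→1  {4,6}→1  {5,6}→2  {5,7}→2  {6,7}→2
  3 left: {0,2,5}→1  {2,5,6}→3  {2,5,7}→3  {3,4,6}→1  {4,5,6}→3  {4,6,7}→3  {5,6,7}→6
  4 left: {0,2,5,6}→4  {0,2,5,7}→4  {1,3,4,6}→1  {2,4,5,6}→6  {2,5,6,7}→12  {3,4,5,6}→4  {3,4,6,7}→4  {4,5,6,7}→12
  5 left: {0,2,4,5,6}→10  {0,2,5,6,7}→20  {1,3,4,5,6}→5  {1,3,4,6,7}→5  {2,3,4,5,6}→10  {2,4,5,6,7}→30  {3,4,5,6,7}→20
  6 left: {0,2,3,4,5,6}→20  {0,2,4,5,6,7}→60  {1,2,3,4,5,6}→15  {1,3,4,5,6,7}→30  {2,3,4,5,6,7}→60
  placing 0:b first → 105 extensions
  placing 1:a first → 140 extensions
  placing 7:z first → 35 extensions
total linear extensions = 280

280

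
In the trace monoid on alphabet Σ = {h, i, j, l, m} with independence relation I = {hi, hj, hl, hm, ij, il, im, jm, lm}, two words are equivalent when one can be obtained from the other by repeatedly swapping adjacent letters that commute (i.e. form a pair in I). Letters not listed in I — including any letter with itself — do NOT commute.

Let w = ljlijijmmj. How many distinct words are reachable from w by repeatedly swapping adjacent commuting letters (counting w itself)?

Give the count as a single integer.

drop 0:l onto floor
drop 1:j onto {0:l}
drop 2:l onto {1:j}
drop 3:i onto floor
drop 4:j onto {2:l}
drop 5:i onto {3:i}
drop 6:j onto {4:j}
drop 7:m onto floor
drop 8:m onto {7:m}
drop 9:j onto {6:j}
ground layer = {0:l, 3:i, 7:m}
drop-orders for the pieces not yet dropped (sum over which currently-grounded one goes next):
  1 to go: {5} 1  {8} 1  {9} 1
  2 to go: {3,5} 1  {5,8} 2  {5,9} 2  {6,9} 1  {7,8} 1  {8,9} 2
  3 to go: {3,5,8} 3  {3,5,9} 3  {4,6,9} 1  {5,6,9} 3  {5,7,8} 3  {5,8,9} 6  {6,8,9} 3  {7,8,9} 3
  4 to go: {2,4,6,9} 1  {3,5,6,9} 6  {3,5,7,8} 6  {3,5,8,9} 12  {4,5,6,9} 4  {4,6,8,9} 4  {5,6,8,9} 12  {5,7,8,9} 12  {6,7,8,9} 6
  5 to go: {1,2,4,6,9} 1  {2,4,5,6,9} 5  {2,4,6,8,9} 5  {3,4,5,6,9} 10  {3,5,6,8,9} 30  {3,5,7,8,9} 30  {4,5,6,8,9} 20  {4,6,7,8,9} 10  {5,6,7,8,9} 30
  6 to go: {0,1,2,4,6,9} 1  {1,2,4,5,6,9} 6  {1,2,4,6,8,9} 6  {2,3,4,5,6,9} 15  {2,4,5,6,8,9} 30  {2,4,6,7,8,9} 15  {3,4,5,6,8,9} 60  {3,5,6,7,8,9} 90  {4,5,6,7,8,9} 60
  7 to go: {0,1,2,4,5,6,9} 7  {0,1,2,4,6,8,9} 7  {1,2,3,4,5,6,9} 21  {1,2,4,5,6,8,9} 42  {1,2,4,6,7,8,9} 21  {2,3,4,5,6,8,9} 105  {2,4,5,6,7,8,9} 105  {3,4,5,6,7,8,9} 210
  8 to go: {0,1,2,3,4,5,6,9} 28  {0,1,2,4,5,6,8,9} 56  {0,1,2,4,6,7,8,9} 28  {1,2,3,4,5,6,8,9} 168  {1,2,4,5,6,7,8,9} 168  {2,3,4,5,6,7,8,9} 420
  if 0:l drops first: 756 orders
  if 3:i drops first: 252 orders
  if 7:m drops first: 252 orders
heap linearizations: 1260

1260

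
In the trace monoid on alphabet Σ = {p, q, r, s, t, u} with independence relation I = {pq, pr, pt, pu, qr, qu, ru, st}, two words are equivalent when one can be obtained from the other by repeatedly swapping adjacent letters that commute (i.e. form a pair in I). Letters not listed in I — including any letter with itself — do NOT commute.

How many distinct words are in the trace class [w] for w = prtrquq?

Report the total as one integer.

0(p) covers ∅
1(r) covers ∅
2(t) covers 1:r
3(r) covers 2:t
4(q) covers 2:t
5(u) covers 2:t
6(q) covers 4:q
floor of heap: 0:p, 1:r
completions by unplaced set U, small U first (add the entries for U minus each lowest piece of U):
  |U|=1: {0}:1  {3}:1  {5}:1  {6}:1
  |U|=2: {0,3}:2  {0,5}:2  {0,6}:2  {3,5}:2  {3,6}:2  {4,6}:1  {5,6}:2
  |U|=3: {0,3,5}:6  {0,3,6}:6  {0,4,6}:3  {0,5,6}:6  {3,4,6}:3  {3,5,6}:6  {4,5,6}:3
  |U|=4: {0,3,4,6}:12  {0,3,5,6}:24  {0,4,5,6}:12  {3,4,5,6}:12
  |U|=5: {0,3,4,5,6}:60  {2,3,4,5,6}:12
  start at 0(p): 12
  start at 1(r): 72
sum over floor = 84

84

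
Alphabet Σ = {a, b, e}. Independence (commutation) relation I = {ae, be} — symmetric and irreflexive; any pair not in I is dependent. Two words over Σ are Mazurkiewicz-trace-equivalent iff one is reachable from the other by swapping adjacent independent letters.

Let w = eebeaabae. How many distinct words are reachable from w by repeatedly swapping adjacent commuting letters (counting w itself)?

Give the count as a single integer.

0(e) covers ∅
1(e) covers 0:e
2(b) covers ∅
3(e) covers 1:e
4(a) covers 2:b
5(a) covers 4:a
6(b) covers 5:a
7(a) covers 6:b
8(e) covers 3:e
floor of heap: 0:e, 2:b
completions by unplaced set U, small U first (add the entries for U minus each lowest piece of U):
  |U|=1: {7}:1  {8}:1
  |U|=2: {3,8}:1  {6,7}:1  {7,8}:2
  |U|=3: {1,3,8}:1  {3,7,8}:3  {5,6,7}:1  {6,7,8}:3
  |U|=4: {0,1,3,8}:1  {1,3,7,8}:4  {3,6,7,8}:6  {4,5,6,7}:1  {5,6,7,8}:4
  |U|=5: {0,1,3,7,8}:5  {1,3,6,7,8}:10  {2,4,5,6,7}:1  {3,5,6,7,8}:10  {4,5,6,7,8}:5
  |U|=6: {0,1,3,6,7,8}:15  {1,3,5,6,7,8}:20  {2,4,5,6,7,8}:6  {3,4,5,6,7,8}:15
  |U|=7: {0,1,3,5,6,7,8}:35  {1,3,4,5,6,7,8}:35  {2,3,4,5,6,7,8}:21
  start at 0(e): 56
  start at 2(b): 70
sum over floor = 126

126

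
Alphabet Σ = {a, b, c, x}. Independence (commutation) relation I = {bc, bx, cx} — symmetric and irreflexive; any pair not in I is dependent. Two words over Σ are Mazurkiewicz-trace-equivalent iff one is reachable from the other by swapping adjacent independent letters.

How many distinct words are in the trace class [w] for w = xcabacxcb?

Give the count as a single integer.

24

0(x) covers ∅
1(c) covers ∅
2(a) covers 0:x, 1:c
3(b) covers 2:a
4(a) covers 3:b
5(c) covers 4:a
6(x) covers 4:a
7(c) covers 5:c
8(b) covers 4:a
floor of heap: 0:x, 1:c
completions by unplaced set U, small U first (add the entries for U minus each lowest piece of U):
  |U|=1: {6}:1  {7}:1  {8}:1
  |U|=2: {5,7}:1  {6,7}:2  {6,8}:2  {7,8}:2
  |U|=3: {5,6,7}:3  {5,7,8}:3  {6,7,8}:6
  |U|=4: {5,6,7,8}:12
  |U|=5: {4,5,6,7,8}:12
  |U|=6: {3,4,5,6,7,8}:12
  |U|=7: {2,3,4,5,6,7,8}:12
  start at 0(x): 12
  start at 1(c): 12
sum over floor = 24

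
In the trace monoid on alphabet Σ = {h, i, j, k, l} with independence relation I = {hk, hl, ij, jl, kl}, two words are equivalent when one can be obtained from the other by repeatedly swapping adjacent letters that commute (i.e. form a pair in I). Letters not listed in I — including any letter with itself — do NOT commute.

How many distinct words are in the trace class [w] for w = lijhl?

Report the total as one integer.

#0=l has no predecessor
#1=i depends on [0:l]
#2=j has no predecessor
#3=h depends on [1:i, 2:j]
#4=l depends on [1:i]
sources: [0:l, 2:j]
N(rest) = Σ N(rest − s) over sources s of rest; N(one piece) = 1:
  size 1 → [3]=1  [4]=1
  size 2 → [2,3]=1  [3,4]=2
  size 3 → [1,3,4]=2  [2,3,4]=3
  first=0(l) contributes 5
  first=2(j) contributes 2
|[w]| = 7

7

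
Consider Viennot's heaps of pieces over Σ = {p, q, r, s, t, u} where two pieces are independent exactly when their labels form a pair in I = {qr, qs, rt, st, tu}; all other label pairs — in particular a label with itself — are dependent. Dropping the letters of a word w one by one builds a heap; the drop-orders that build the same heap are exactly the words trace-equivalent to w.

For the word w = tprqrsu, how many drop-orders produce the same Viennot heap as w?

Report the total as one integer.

4

0(t) covers ∅
1(p) covers 0:t
2(r) covers 1:p
3(q) covers 1:p
4(r) covers 2:r
5(s) covers 4:r
6(u) covers 3:q, 5:s
floor of heap: 0:t
completions by unplaced set U, small U first (add the entries for U minus each lowest piece of U):
  |U|=1: {6}:1
  |U|=2: {3,6}:1  {5,6}:1
  |U|=3: {3,5,6}:2  {4,5,6}:1
  |U|=4: {2,4,5,6}:1  {3,4,5,6}:3
  |U|=5: {2,3,4,5,6}:4
  start at 0(t): 4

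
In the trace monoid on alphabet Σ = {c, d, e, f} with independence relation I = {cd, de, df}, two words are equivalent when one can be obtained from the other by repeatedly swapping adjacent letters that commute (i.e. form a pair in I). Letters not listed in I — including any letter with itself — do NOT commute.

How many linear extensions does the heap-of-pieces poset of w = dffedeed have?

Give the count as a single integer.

#0=d has no predecessor
#1=f has no predecessor
#2=f depends on [1:f]
#3=e depends on [2:f]
#4=d depends on [0:d]
#5=e depends on [3:e]
#6=e depends on [5:e]
#7=d depends on [4:d]
sources: [0:d, 1:f]
N(rest) = Σ N(rest − s) over sources s of rest; N(one piece) = 1:
  size 1 → [6]=1  [7]=1
  size 2 → [4,7]=1  [5,6]=1  [6,7]=2
  size 3 → [0,4,7]=1  [3,5,6]=1  [4,6,7]=3  [5,6,7]=3
  size 4 → [0,4,6,7]=4  [2,3,5,6]=1  [3,5,6,7]=4  [4,5,6,7]=6
  size 5 → [0,4,5,6,7]=10  [1,2,3,5,6]=1  [2,3,5,6,7]=5  [3,4,5,6,7]=10
  size 6 → [0,3,4,5,6,7]=20  [1,2,3,5,6,7]=6  [2,3,4,5,6,7]=15
  first=0(d) contributes 21
  first=1(f) contributes 35
|[w]| = 56

56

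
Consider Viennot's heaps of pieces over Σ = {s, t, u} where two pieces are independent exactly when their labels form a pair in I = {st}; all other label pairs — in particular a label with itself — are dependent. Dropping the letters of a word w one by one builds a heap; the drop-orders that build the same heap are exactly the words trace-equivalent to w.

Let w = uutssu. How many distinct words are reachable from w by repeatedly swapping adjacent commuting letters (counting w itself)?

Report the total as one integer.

#0=u has no predecessor
#1=u depends on [0:u]
#2=t depends on [1:u]
#3=s depends on [1:u]
#4=s depends on [3:s]
#5=u depends on [2:t, 4:s]
sources: [0:u]
N(rest) = Σ N(rest − s) over sources s of rest; N(one piece) = 1:
  size 1 → [5]=1
  size 2 → [2,5]=1  [4,5]=1
  size 3 → [2,4,5]=2  [3,4,5]=1
  size 4 → [2,3,4,5]=3
  first=0(u) contributes 3

3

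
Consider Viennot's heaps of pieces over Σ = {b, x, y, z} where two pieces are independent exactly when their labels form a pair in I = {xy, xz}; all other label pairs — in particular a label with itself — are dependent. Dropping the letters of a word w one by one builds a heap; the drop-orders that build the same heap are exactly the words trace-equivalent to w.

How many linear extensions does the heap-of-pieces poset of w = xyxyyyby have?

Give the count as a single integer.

#0=x has no predecessor
#1=y has no predecessor
#2=x depends on [0:x]
#3=y depends on [1:y]
#4=y depends on [3:y]
#5=y depends on [4:y]
#6=b depends on [2:x, 5:y]
#7=y depends on [6:b]
sources: [0:x, 1:y]
N(rest) = Σ N(rest − s) over sources s of rest; N(one piece) = 1:
  size 1 → [7]=1
  size 2 → [6,7]=1
  size 3 → [2,6,7]=1  [5,6,7]=1
  size 4 → [0,2,6,7]=1  [2,5,6,7]=2  [4,5,6,7]=1
  size 5 → [0,2,5,6,7]=3  [2,4,5,6,7]=3  [3,4,5,6,7]=1
  size 6 → [0,2,4,5,6,7]=6  [1,3,4,5,6,7]=1  [2,3,4,5,6,7]=4
  first=0(x) contributes 5
  first=1(y) contributes 10
|[w]| = 15

15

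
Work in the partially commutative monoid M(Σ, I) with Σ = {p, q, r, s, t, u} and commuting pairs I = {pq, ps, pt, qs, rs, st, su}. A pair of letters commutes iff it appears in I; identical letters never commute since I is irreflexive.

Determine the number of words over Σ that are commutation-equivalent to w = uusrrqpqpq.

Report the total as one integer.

#0=u has no predecessor
#1=u depends on [0:u]
#2=s has no predecessor
#3=r depends on [1:u]
#4=r depends on [3:r]
#5=q depends on [4:r]
#6=p depends on [4:r]
#7=q depends on [5:q]
#8=p depends on [6:p]
#9=q depends on [7:q]
sources: [0:u, 2:s]
N(rest) = Σ N(rest − s) over sources s of rest; N(one piece) = 1:
  size 1 → [2]=1  [8]=1  [9]=1
  size 2 → [2,8]=2  [2,9]=2  [6,8]=1  [7,9]=1  [8,9]=2
  size 3 → [2,6,8]=3  [2,7,9]=3  [2,8,9]=6  [5,7,9]=1  [6,8,9]=3  [7,8,9]=3
  size 4 → [2,5,7,9]=4  [2,6,8,9]=12  [2,7,8,9]=12  [5,7,8,9]=4  [6,7,8,9]=6
  size 5 → [2,5,7,8,9]=20  [2,6,7,8,9]=30  [5,6,7,8,9]=10
  size 6 → [2,5,6,7,8,9]=60  [4,5,6,7,8,9]=10
  size 7 → [2,4,5,6,7,8,9]=70  [3,4,5,6,7,8,9]=10
  size 8 → [1,3,4,5,6,7,8,9]=10  [2,3,4,5,6,7,8,9]=80
  first=0(u) contributes 90
  first=2(s) contributes 10
|[w]| = 100

100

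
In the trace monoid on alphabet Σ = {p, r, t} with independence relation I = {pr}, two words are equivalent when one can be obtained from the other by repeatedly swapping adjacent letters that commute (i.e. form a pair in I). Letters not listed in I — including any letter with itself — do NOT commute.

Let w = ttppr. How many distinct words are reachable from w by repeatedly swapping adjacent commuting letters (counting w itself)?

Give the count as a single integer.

3

piece 0:t — minimal
piece 1:t rests on {0:t}
piece 2:p rests on {1:t}
piece 3:p rests on {2:p}
piece 4:r rests on {1:t}
minimal pieces: {0:t}
ways to finish when only these pieces remain (= sum over removing one remaining piece with nothing left below it):
  1 left: {3}→1  {4}→1
  2 left: {2,3}→1  {3,4}→2
  3 left: {2,3,4}→3
  placing 0:t first → 3 extensions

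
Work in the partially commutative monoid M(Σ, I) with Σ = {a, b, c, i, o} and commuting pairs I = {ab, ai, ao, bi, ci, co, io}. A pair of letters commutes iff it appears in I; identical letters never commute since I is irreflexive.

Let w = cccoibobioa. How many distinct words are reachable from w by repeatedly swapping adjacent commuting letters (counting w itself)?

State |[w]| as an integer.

1155

0(c) covers ∅
1(c) covers 0:c
2(c) covers 1:c
3(o) covers ∅
4(i) covers ∅
5(b) covers 2:c, 3:o
6(o) covers 5:b
7(b) covers 6:o
8(i) covers 4:i
9(o) covers 7:b
10(a) covers 2:c
floor of heap: 0:c, 3:o, 4:i
completions by unplaced set U, small U first (add the entries for U minus each lowest piece of U):
  |U|=1: {8}:1  {9}:1  {10}:1
  |U|=2: {4,8}:1  {7,9}:1  {8,9}:2  {8,10}:2  {9,10}:2
  |U|=3: {4,8,9}:3  {4,8,10}:3  {6,7,9}:1  {7,8,9}:3  {7,9,10}:3  {8,9,10}:6
  |U|=4: {4,7,8,9}:6  {4,8,9,10}:12  {5,6,7,9}:1  {6,7,8,9}:4  {6,7,9,10}:4  {7,8,9,10}:12
  |U|=5: {3,5,6,7,9}:1  {4,6,7,8,9}:10  {4,7,8,9,10}:30  {5,6,7,8,9}:5  {5,6,7,9,10}:5  {6,7,8,9,10}:20
  |U|=6: {2,5,6,7,9,10}:5  {3,5,6,7,8,9}:6  {3,5,6,7,9,10}:6  {4,5,6,7,8,9}:15  {4,6,7,8,9,10}:60  {5,6,7,8,9,10}:30
  |U|=7: {1,2,5,6,7,9,10}:5  {2,3,5,6,7,9,10}:11  {2,5,6,7,8,9,10}:35  {3,4,5,6,7,8,9}:21  {3,5,6,7,8,9,10}:42  {4,5,6,7,8,9,10}:105
  |U|=8: {0,1,2,5,6,7,9,10}:5  {1,2,3,5,6,7,9,10}:16  {1,2,5,6,7,8,9,10}:40  {2,3,5,6,7,8,9,10}:88  {2,4,5,6,7,8,9,10}:140  {3,4,5,6,7,8,9,10}:168
  |U|=9: {0,1,2,3,5,6,7,9,10}:21  {0,1,2,5,6,7,8,9,10}:45  {1,2,3,5,6,7,8,9,10}:144  {1,2,4,5,6,7,8,9,10}:180  {2,3,4,5,6,7,8,9,10}:396
  start at 0(c): 720
  start at 3(o): 225
  start at 4(i): 210
sum over floor = 1155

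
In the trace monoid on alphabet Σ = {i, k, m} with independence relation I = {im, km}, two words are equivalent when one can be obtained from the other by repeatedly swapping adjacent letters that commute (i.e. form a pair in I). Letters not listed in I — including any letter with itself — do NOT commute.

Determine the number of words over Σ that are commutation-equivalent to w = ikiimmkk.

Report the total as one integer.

28

#0=i has no predecessor
#1=k depends on [0:i]
#2=i depends on [1:k]
#3=i depends on [2:i]
#4=m has no predecessor
#5=m depends on [4:m]
#6=k depends on [3:i]
#7=k depends on [6:k]
sources: [0:i, 4:m]
N(rest) = Σ N(rest − s) over sources s of rest; N(one piece) = 1:
  size 1 → [5]=1  [7]=1
  size 2 → [4,5]=1  [5,7]=2  [6,7]=1
  size 3 → [3,6,7]=1  [4,5,7]=3  [5,6,7]=3
  size 4 → [2,3,6,7]=1  [3,5,6,7]=4  [4,5,6,7]=6
  size 5 → [1,2,3,6,7]=1  [2,3,5,6,7]=5  [3,4,5,6,7]=10
  size 6 → [0,1,2,3,6,7]=1  [1,2,3,5,6,7]=6  [2,3,4,5,6,7]=15
  first=0(i) contributes 21
  first=4(m) contributes 7
|[w]| = 28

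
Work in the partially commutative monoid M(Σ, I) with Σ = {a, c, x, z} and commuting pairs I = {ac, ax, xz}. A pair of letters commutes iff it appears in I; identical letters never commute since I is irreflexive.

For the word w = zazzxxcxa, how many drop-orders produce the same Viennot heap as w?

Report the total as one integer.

#0=z has no predecessor
#1=a depends on [0:z]
#2=z depends on [1:a]
#3=z depends on [2:z]
#4=x has no predecessor
#5=x depends on [4:x]
#6=c depends on [3:z, 5:x]
#7=x depends on [6:c]
#8=a depends on [3:z]
sources: [0:z, 4:x]
N(rest) = Σ N(rest − s) over sources s of rest; N(one piece) = 1:
  size 1 → [7]=1  [8]=1
  size 2 → [6,7]=1  [7,8]=2
  size 3 → [5,6,7]=1  [6,7,8]=3
  size 4 → [3,6,7,8]=3  [4,5,6,7]=1  [5,6,7,8]=4
  size 5 → [2,3,6,7,8]=3  [3,5,6,7,8]=7  [4,5,6,7,8]=5
  size 6 → [1,2,3,6,7,8]=3  [2,3,5,6,7,8]=10  [3,4,5,6,7,8]=12
  size 7 → [0,1,2,3,6,7,8]=3  [1,2,3,5,6,7,8]=13  [2,3,4,5,6,7,8]=22
  first=0(z) contributes 35
  first=4(x) contributes 16
|[w]| = 51

51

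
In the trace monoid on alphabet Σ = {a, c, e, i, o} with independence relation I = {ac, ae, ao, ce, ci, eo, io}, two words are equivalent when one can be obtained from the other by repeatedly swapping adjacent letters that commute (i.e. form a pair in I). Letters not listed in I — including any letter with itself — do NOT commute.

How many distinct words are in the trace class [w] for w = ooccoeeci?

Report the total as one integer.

piece 0:o — minimal
piece 1:o rests on {0:o}
piece 2:c rests on {1:o}
piece 3:c rests on {2:c}
piece 4:o rests on {3:c}
piece 5:e — minimal
piece 6:e rests on {5:e}
piece 7:c rests on {4:o}
piece 8:i rests on {6:e}
minimal pieces: {0:o, 5:e}
ways to finish when only these pieces remain (= sum over removing one remaining piece with nothing left below it):
  1 left: {7}→1  {8}→1
  2 left: {4,7}→1  {6,8}→1  {7,8}→2
  3 left: {3,4,7}→1  {4,7,8}→3  {5,6,8}→1  {6,7,8}→3
  4 left: {2,3,4,7}→1  {3,4,7,8}→4  {4,6,7,8}→6  {5,6,7,8}→4
  5 left: {1,2,3,4,7}→1  {2,3,4,7,8}→5  {3,4,6,7,8}→10  {4,5,6,7,8}→10
  6 left: {0,1,2,3,4,7}→1  {1,2,3,4,7,8}→6  {2,3,4,6,7,8}→15  {3,4,5,6,7,8}→20
  7 left: {0,1,2,3,4,7,8}→7  {1,2,3,4,6,7,8}→21  {2,3,4,5,6,7,8}→35
  placing 0:o first → 56 extensions
  placing 5:e first → 28 extensions
total linear extensions = 84

84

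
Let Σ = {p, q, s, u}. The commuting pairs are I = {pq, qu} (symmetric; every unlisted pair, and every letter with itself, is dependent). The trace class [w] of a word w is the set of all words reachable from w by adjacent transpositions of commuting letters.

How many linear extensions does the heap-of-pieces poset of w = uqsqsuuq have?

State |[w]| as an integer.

6

#0=u has no predecessor
#1=q has no predecessor
#2=s depends on [0:u, 1:q]
#3=q depends on [2:s]
#4=s depends on [3:q]
#5=u depends on [4:s]
#6=u depends on [5:u]
#7=q depends on [4:s]
sources: [0:u, 1:q]
N(rest) = Σ N(rest − s) over sources s of rest; N(one piece) = 1:
  size 1 → [6]=1  [7]=1
  size 2 → [5,6]=1  [6,7]=2
  size 3 → [5,6,7]=3
  size 4 → [4,5,6,7]=3
  size 5 → [3,4,5,6,7]=3
  size 6 → [2,3,4,5,6,7]=3
  first=0(u) contributes 3
  first=1(q) contributes 3
|[w]| = 6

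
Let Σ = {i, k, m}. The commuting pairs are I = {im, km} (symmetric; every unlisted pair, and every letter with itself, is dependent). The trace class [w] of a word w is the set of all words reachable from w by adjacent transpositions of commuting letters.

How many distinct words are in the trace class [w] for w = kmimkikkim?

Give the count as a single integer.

0(k) covers ∅
1(m) covers ∅
2(i) covers 0:k
3(m) covers 1:m
4(k) covers 2:i
5(i) covers 4:k
6(k) covers 5:i
7(k) covers 6:k
8(i) covers 7:k
9(m) covers 3:m
floor of heap: 0:k, 1:m
completions by unplaced set U, small U first (add the entries for U minus each lowest piece of U):
  |U|=1: {8}:1  {9}:1
  |U|=2: {3,9}:1  {7,8}:1  {8,9}:2
  |U|=3: {1,3,9}:1  {3,8,9}:3  {6,7,8}:1  {7,8,9}:3
  |U|=4: {1,3,8,9}:4  {3,7,8,9}:6  {5,6,7,8}:1  {6,7,8,9}:4
  |U|=5: {1,3,7,8,9}:10  {3,6,7,8,9}:10  {4,5,6,7,8}:1  {5,6,7,8,9}:5
  |U|=6: {1,3,6,7,8,9}:20  {2,4,5,6,7,8}:1  {3,5,6,7,8,9}:15  {4,5,6,7,8,9}:6
  |U|=7: {0,2,4,5,6,7,8}:1  {1,3,5,6,7,8,9}:35  {2,4,5,6,7,8,9}:7  {3,4,5,6,7,8,9}:21
  |U|=8: {0,2,4,5,6,7,8,9}:8  {1,3,4,5,6,7,8,9}:56  {2,3,4,5,6,7,8,9}:28
  start at 0(k): 84
  start at 1(m): 36
sum over floor = 120

120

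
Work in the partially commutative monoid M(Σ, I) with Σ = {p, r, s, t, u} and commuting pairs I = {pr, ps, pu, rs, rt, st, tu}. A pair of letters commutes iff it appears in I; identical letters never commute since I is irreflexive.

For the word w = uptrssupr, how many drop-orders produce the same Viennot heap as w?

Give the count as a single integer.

252

#0=u has no predecessor
#1=p has no predecessor
#2=t depends on [1:p]
#3=r depends on [0:u]
#4=s depends on [0:u]
#5=s depends on [4:s]
#6=u depends on [3:r, 5:s]
#7=p depends on [2:t]
#8=r depends on [6:u]
sources: [0:u, 1:p]
N(rest) = Σ N(rest − s) over sources s of rest; N(one piece) = 1:
  size 1 → [7]=1  [8]=1
  size 2 → [2,7]=1  [6,8]=1  [7,8]=2
  size 3 → [1,2,7]=1  [2,7,8]=3  [3,6,8]=1  [5,6,8]=1  [6,7,8]=3
  size 4 → [1,2,7,8]=4  [2,6,7,8]=6  [3,5,6,8]=2  [3,6,7,8]=4  [4,5,6,8]=1  [5,6,7,8]=4
  size 5 → [1,2,6,7,8]=10  [2,3,6,7,8]=10  [2,5,6,7,8]=10  [3,4,5,6,8]=3  [3,5,6,7,8]=10  [4,5,6,7,8]=5
  size 6 → [0,3,4,5,6,8]=3  [1,2,3,6,7,8]=20  [1,2,5,6,7,8]=20  [2,3,5,6,7,8]=30  [2,4,5,6,7,8]=15  [3,4,5,6,7,8]=18
  size 7 → [0,3,4,5,6,7,8]=21  [1,2,3,5,6,7,8]=70  [1,2,4,5,6,7,8]=35  [2,3,4,5,6,7,8]=63
  first=0(u) contributes 168
  first=1(p) contributes 84
|[w]| = 252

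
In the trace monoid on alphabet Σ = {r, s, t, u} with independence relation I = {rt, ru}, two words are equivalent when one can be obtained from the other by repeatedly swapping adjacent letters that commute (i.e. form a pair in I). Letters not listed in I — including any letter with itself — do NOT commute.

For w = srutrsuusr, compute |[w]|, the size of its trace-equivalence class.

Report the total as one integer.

#0=s has no predecessor
#1=r depends on [0:s]
#2=u depends on [0:s]
#3=t depends on [2:u]
#4=r depends on [1:r]
#5=s depends on [3:t, 4:r]
#6=u depends on [5:s]
#7=u depends on [6:u]
#8=s depends on [7:u]
#9=r depends on [8:s]
sources: [0:s]
N(rest) = Σ N(rest − s) over sources s of rest; N(one piece) = 1:
  size 1 → [9]=1
  size 2 → [8,9]=1
  size 3 → [7,8,9]=1
  size 4 → [6,7,8,9]=1
  size 5 → [5,6,7,8,9]=1
  size 6 → [3,5,6,7,8,9]=1  [4,5,6,7,8,9]=1
  size 7 → [1,4,5,6,7,8,9]=1  [2,3,5,6,7,8,9]=1  [3,4,5,6,7,8,9]=2
  size 8 → [1,3,4,5,6,7,8,9]=3  [2,3,4,5,6,7,8,9]=3
  first=0(s) contributes 6

6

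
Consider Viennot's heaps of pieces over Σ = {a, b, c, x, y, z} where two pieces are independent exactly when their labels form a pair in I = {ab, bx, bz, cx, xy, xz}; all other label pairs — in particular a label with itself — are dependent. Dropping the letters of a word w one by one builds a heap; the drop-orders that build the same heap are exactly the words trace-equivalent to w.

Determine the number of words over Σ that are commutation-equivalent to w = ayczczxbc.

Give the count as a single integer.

0(a) covers ∅
1(y) covers 0:a
2(c) covers 1:y
3(z) covers 2:c
4(c) covers 3:z
5(z) covers 4:c
6(x) covers 0:a
7(b) covers 4:c
8(c) covers 5:z, 7:b
floor of heap: 0:a
completions by unplaced set U, small U first (add the entries for U minus each lowest piece of U):
  |U|=1: {6}:1  {8}:1
  |U|=2: {5,8}:1  {6,8}:2  {7,8}:1
  |U|=3: {5,6,8}:3  {5,7,8}:2  {6,7,8}:3
  |U|=4: {4,5,7,8}:2  {5,6,7,8}:8
  |U|=5: {3,4,5,7,8}:2  {4,5,6,7,8}:10
  |U|=6: {2,3,4,5,7,8}:2  {3,4,5,6,7,8}:12
  |U|=7: {1,2,3,4,5,7,8}:2  {2,3,4,5,6,7,8}:14
  start at 0(a): 16

16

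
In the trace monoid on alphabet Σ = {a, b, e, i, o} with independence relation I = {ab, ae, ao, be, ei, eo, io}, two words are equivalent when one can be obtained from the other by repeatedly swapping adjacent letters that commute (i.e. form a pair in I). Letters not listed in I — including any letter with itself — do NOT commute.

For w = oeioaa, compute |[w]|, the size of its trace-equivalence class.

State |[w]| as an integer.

60

drop 0:o onto floor
drop 1:e onto floor
drop 2:i onto floor
drop 3:o onto {0:o}
drop 4:a onto {2:i}
drop 5:a onto {4:a}
ground layer = {0:o, 1:e, 2:i}
drop-orders for the pieces not yet dropped (sum over which currently-grounded one goes next):
  1 to go: {1} 1  {3} 1  {5} 1
  2 to go: {0,3} 1  {1,3} 2  {1,5} 2  {3,5} 2  {4,5} 1
  3 to go: {0,1,3} 3  {0,3,5} 3  {1,3,5} 6  {1,4,5} 3  {2,4,5} 1  {3,4,5} 3
  4 to go: {0,1,3,5} 12  {0,3,4,5} 6  {1,2,4,5} 4  {1,3,4,5} 12  {2,3,4,5} 4
  if 0:o drops first: 20 orders
  if 1:e drops first: 10 orders
  if 2:i drops first: 30 orders
heap linearizations: 60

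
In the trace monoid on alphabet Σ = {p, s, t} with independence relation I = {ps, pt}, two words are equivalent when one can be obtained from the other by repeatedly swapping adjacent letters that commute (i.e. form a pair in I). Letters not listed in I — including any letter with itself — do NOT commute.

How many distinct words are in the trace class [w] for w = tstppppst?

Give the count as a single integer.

126

piece 0:t — minimal
piece 1:s rests on {0:t}
piece 2:t rests on {1:s}
piece 3:p — minimal
piece 4:p rests on {3:p}
piece 5:p rests on {4:p}
piece 6:p rests on {5:p}
piece 7:s rests on {2:t}
piece 8:t rests on {7:s}
minimal pieces: {0:t, 3:p}
ways to finish when only these pieces remain (= sum over removing one remaining piece with nothing left below it):
  1 left: {6}→1  {8}→1
  2 left: {5,6}→1  {6,8}→2  {7,8}→1
  3 left: {2,7,8}→1  {4,5,6}→1  {5,6,8}→3  {6,7,8}→3
  4 left: {1,2,7,8}→1  {2,6,7,8}→4  {3,4,5,6}→1  {4,5,6,8}→4  {5,6,7,8}→6
  5 left: {0,1,2,7,8}→1  {1,2,6,7,8}→5  {2,5,6,7,8}→10  {3,4,5,6,8}→5  {4,5,6,7,8}→10
  6 left: {0,1,2,6,7,8}→6  {1,2,5,6,7,8}→15  {2,4,5,6,7,8}→20  {3,4,5,6,7,8}→15
  7 left: {0,1,2,5,6,7,8}→21  {1,2,4,5,6,7,8}→35  {2,3,4,5,6,7,8}→35
  placing 0:t first → 70 extensions
  placing 3:p first → 56 extensions
total linear extensions = 126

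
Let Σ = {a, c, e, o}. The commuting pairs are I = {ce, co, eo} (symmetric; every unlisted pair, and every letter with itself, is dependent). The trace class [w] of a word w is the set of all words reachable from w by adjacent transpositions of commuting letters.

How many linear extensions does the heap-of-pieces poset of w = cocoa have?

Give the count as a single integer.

#0=c has no predecessor
#1=o has no predecessor
#2=c depends on [0:c]
#3=o depends on [1:o]
#4=a depends on [2:c, 3:o]
sources: [0:c, 1:o]
N(rest) = Σ N(rest − s) over sources s of rest; N(one piece) = 1:
  size 1 → [4]=1
  size 2 → [2,4]=1  [3,4]=1
  size 3 → [0,2,4]=1  [1,3,4]=1  [2,3,4]=2
  first=0(c) contributes 3
  first=1(o) contributes 3
|[w]| = 6

6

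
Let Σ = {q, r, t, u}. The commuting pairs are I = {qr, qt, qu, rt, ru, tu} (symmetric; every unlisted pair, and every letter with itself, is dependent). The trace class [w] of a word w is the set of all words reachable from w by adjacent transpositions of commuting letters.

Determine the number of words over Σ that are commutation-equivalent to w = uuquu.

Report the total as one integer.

5

0(u) covers ∅
1(u) covers 0:u
2(q) covers ∅
3(u) covers 1:u
4(u) covers 3:u
floor of heap: 0:u, 2:q
completions by unplaced set U, small U first (add the entries for U minus each lowest piece of U):
  |U|=1: {2}:1  {4}:1
  |U|=2: {2,4}:2  {3,4}:1
  |U|=3: {1,3,4}:1  {2,3,4}:3
  start at 0(u): 4
  start at 2(q): 1
sum over floor = 5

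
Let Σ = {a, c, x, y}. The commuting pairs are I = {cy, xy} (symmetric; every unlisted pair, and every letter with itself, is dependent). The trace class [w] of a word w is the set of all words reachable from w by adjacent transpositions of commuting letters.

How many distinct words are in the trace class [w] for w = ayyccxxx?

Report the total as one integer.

0(a) covers ∅
1(y) covers 0:a
2(y) covers 1:y
3(c) covers 0:a
4(c) covers 3:c
5(x) covers 4:c
6(x) covers 5:x
7(x) covers 6:x
floor of heap: 0:a
completions by unplaced set U, small U first (add the entries for U minus each lowest piece of U):
  |U|=1: {2}:1  {7}:1
  |U|=2: {1,2}:1  {2,7}:2  {6,7}:1
  |U|=3: {1,2,7}:3  {2,6,7}:3  {5,6,7}:1
  |U|=4: {1,2,6,7}:6  {2,5,6,7}:4  {4,5,6,7}:1
  |U|=5: {1,2,5,6,7}:10  {2,4,5,6,7}:5  {3,4,5,6,7}:1
  |U|=6: {1,2,4,5,6,7}:15  {2,3,4,5,6,7}:6
  start at 0(a): 21

21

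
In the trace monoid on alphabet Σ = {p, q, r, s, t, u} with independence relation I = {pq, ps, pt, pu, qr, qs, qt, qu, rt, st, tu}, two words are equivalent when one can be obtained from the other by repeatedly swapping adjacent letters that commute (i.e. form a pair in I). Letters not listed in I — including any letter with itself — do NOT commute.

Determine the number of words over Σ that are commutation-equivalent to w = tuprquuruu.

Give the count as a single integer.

180

#0=t has no predecessor
#1=u has no predecessor
#2=p has no predecessor
#3=r depends on [1:u, 2:p]
#4=q has no predecessor
#5=u depends on [3:r]
#6=u depends on [5:u]
#7=r depends on [6:u]
#8=u depends on [7:r]
#9=u depends on [8:u]
sources: [0:t, 1:u, 2:p, 4:q]
N(rest) = Σ N(rest − s) over sources s of rest; N(one piece) = 1:
  size 1 → [0]=1  [4]=1  [9]=1
  size 2 → [0,4]=2  [0,9]=2  [4,9]=2  [8,9]=1
  size 3 → [0,4,9]=6  [0,8,9]=3  [4,8,9]=3  [7,8,9]=1
  size 4 → [0,4,8,9]=12  [0,7,8,9]=4  [4,7,8,9]=4  [6,7,8,9]=1
  size 5 → [0,4,7,8,9]=20  [0,6,7,8,9]=5  [4,6,7,8,9]=5  [5,6,7,8,9]=1
  size 6 → [0,4,6,7,8,9]=30  [0,5,6,7,8,9]=6  [3,5,6,7,8,9]=1  [4,5,6,7,8,9]=6
  size 7 → [0,3,5,6,7,8,9]=7  [0,4,5,6,7,8,9]=42  [1,3,5,6,7,8,9]=1  [2,3,5,6,7,8,9]=1  [3,4,5,6,7,8,9]=7
  size 8 → [0,1,3,5,6,7,8,9]=8  [0,2,3,5,6,7,8,9]=8  [0,3,4,5,6,7,8,9]=56  [1,2,3,5,6,7,8,9]=2  [1,3,4,5,6,7,8,9]=8  [2,3,4,5,6,7,8,9]=8
  first=0(t) contributes 18
  first=1(u) contributes 72
  first=2(p) contributes 72
  first=4(q) contributes 18
|[w]| = 180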